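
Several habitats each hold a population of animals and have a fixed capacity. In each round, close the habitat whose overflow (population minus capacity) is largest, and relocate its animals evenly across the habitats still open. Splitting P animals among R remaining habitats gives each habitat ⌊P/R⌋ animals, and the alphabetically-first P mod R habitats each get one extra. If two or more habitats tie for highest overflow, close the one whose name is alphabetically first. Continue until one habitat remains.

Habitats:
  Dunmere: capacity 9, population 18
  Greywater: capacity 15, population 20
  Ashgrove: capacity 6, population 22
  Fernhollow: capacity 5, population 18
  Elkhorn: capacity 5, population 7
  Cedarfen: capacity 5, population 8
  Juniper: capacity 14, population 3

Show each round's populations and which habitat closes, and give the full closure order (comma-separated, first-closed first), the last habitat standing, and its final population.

Closure order: Ashgrove, Fernhollow, Dunmere, Cedarfen, Greywater, Elkhorn
Last habitat: Juniper with 96 animals

Round 1: Ashgrove=22 Cedarfen=8 Dunmere=18 Elkhorn=7 Fernhollow=18 Greywater=20 Juniper=3 → close Ashgrove (overflow 16)
  22÷6 = 3 each, +1 to first 4
Round 2: Cedarfen=12 Dunmere=22 Elkhorn=11 Fernhollow=22 Greywater=23 Juniper=6 → close Fernhollow (overflow 17)
  22÷5 = 4 each, +1 to first 2
Round 3: Cedarfen=17 Dunmere=27 Elkhorn=15 Greywater=27 Juniper=10 → close Dunmere (overflow 18)
  27÷4 = 6 each, +1 to first 3
Round 4: Cedarfen=24 Elkhorn=22 Greywater=34 Juniper=16 → close Cedarfen (overflow 19)
  24÷3 = 8 each, +1 to first 0
Round 5: Elkhorn=30 Greywater=42 Juniper=24 → close Greywater (overflow 27)
  42÷2 = 21 each, +1 to first 0
Round 6: Elkhorn=51 Juniper=45 → close Elkhorn (overflow 46)
  51÷1 = 51 each, +1 to first 0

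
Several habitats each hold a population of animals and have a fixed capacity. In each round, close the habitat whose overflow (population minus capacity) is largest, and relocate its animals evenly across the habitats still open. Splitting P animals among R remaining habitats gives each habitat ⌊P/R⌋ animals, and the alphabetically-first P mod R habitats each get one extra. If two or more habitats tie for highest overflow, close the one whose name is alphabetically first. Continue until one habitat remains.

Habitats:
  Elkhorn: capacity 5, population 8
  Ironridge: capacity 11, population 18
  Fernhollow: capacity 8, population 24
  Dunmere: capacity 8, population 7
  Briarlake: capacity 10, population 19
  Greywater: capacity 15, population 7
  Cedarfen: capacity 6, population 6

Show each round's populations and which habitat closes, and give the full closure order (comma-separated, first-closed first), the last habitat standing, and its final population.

Closure order: Fernhollow, Briarlake, Ironridge, Elkhorn, Cedarfen, Dunmere
Last habitat: Greywater with 89 animals

Round 1: Briarlake=19 Cedarfen=6 Dunmere=7 Elkhorn=8 Fernhollow=24 Greywater=7 Ironridge=18 → close Fernhollow (overflow 16)
  24÷6 = 4 each, +1 to first 0
Round 2: Briarlake=23 Cedarfen=10 Dunmere=11 Elkhorn=12 Greywater=11 Ironridge=22 → close Briarlake (overflow 13)
  23÷5 = 4 each, +1 to first 3
Round 3: Cedarfen=15 Dunmere=16 Elkhorn=17 Greywater=15 Ironridge=26 → close Ironridge (overflow 15)
  26÷4 = 6 each, +1 to first 2
Round 4: Cedarfen=22 Dunmere=23 Elkhorn=23 Greywater=21 → close Elkhorn (overflow 18)
  23÷3 = 7 each, +1 to first 2
Round 5: Cedarfen=30 Dunmere=31 Greywater=28 → close Cedarfen (overflow 24)
  30÷2 = 15 each, +1 to first 0
Round 6: Dunmere=46 Greywater=43 → close Dunmere (overflow 38)
  46÷1 = 46 each, +1 to first 0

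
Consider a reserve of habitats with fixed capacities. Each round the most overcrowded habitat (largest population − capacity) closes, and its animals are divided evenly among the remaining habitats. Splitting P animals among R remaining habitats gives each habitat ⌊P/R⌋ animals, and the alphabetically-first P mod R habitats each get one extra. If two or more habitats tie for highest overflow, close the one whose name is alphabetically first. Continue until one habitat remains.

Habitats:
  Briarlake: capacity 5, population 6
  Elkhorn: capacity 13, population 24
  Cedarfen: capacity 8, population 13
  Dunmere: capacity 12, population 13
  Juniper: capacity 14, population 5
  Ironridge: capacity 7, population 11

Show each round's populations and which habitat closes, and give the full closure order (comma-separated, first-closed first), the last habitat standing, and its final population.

Round 1: Briarlake=6 Cedarfen=13 Dunmere=13 Elkhorn=24 Ironridge=11 Juniper=5 → close Elkhorn (overflow 11)
  24÷5 = 4 each, +1 to first 4
Round 2: Briarlake=11 Cedarfen=18 Dunmere=18 Ironridge=16 Juniper=9 → close Cedarfen (overflow 10)
  18÷4 = 4 each, +1 to first 2
Round 3: Briarlake=16 Dunmere=23 Ironridge=20 Juniper=13 → close Ironridge (overflow 13)
  20÷3 = 6 each, +1 to first 2
Round 4: Briarlake=23 Dunmere=30 Juniper=19 → close Briarlake (overflow 18)
  23÷2 = 11 each, +1 to first 1
Round 5: Dunmere=42 Juniper=30 → close Dunmere (overflow 30)
  42÷1 = 42 each, +1 to first 0

Closure order: Elkhorn, Cedarfen, Ironridge, Briarlake, Dunmere
Last habitat: Juniper with 72 animals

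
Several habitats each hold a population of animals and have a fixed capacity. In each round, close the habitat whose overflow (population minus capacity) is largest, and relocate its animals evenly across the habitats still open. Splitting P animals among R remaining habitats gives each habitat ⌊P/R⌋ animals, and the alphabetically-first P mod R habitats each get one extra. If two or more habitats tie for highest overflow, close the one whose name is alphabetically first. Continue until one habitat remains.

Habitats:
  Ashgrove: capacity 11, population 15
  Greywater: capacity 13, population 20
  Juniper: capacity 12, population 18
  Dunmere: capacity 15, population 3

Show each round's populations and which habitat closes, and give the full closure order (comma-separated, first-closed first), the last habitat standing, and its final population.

Closure order: Greywater, Juniper, Ashgrove
Last habitat: Dunmere with 56 animals

Round 1: Ashgrove=15 Dunmere=3 Greywater=20 Juniper=18 → close Greywater (overflow 7)
  20÷3 = 6 each, +1 to first 2
Round 2: Ashgrove=22 Dunmere=10 Juniper=24 → close Juniper (overflow 12)
  24÷2 = 12 each, +1 to first 0
Round 3: Ashgrove=34 Dunmere=22 → close Ashgrove (overflow 23)
  34÷1 = 34 each, +1 to first 0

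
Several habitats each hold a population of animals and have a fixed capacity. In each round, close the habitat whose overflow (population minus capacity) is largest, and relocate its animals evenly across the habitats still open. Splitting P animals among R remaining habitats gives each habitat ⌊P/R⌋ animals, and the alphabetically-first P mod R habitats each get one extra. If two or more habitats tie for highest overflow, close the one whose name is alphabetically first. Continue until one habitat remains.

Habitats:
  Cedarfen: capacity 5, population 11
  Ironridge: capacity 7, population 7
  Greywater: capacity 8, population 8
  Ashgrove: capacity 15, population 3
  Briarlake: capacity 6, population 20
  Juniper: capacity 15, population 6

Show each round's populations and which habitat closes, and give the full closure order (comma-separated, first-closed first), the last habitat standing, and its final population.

Round 1: Ashgrove=3 Briarlake=20 Cedarfen=11 Greywater=8 Ironridge=7 Juniper=6 → close Briarlake (overflow 14)
  20÷5 = 4 each, +1 to first 0
Round 2: Ashgrove=7 Cedarfen=15 Greywater=12 Ironridge=11 Juniper=10 → close Cedarfen (overflow 10)
  15÷4 = 3 each, +1 to first 3
Round 3: Ashgrove=11 Greywater=16 Ironridge=15 Juniper=13 → close Greywater (overflow 8)
  16÷3 = 5 each, +1 to first 1
Round 4: Ashgrove=17 Ironridge=20 Juniper=18 → close Ironridge (overflow 13)
  20÷2 = 10 each, +1 to first 0
Round 5: Ashgrove=27 Juniper=28 → close Juniper (overflow 13)
  28÷1 = 28 each, +1 to first 0

Closure order: Briarlake, Cedarfen, Greywater, Ironridge, Juniper
Last habitat: Ashgrove with 55 animals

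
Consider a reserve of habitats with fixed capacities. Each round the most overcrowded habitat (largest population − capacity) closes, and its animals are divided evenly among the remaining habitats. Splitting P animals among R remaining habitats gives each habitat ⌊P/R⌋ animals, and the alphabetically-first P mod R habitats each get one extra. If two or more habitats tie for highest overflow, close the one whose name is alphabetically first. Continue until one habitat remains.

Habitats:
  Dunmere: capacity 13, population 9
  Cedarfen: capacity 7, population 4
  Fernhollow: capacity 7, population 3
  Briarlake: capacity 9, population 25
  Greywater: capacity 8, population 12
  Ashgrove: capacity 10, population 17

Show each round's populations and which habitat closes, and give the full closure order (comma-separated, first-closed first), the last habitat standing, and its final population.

Closure order: Briarlake, Ashgrove, Greywater, Cedarfen, Dunmere
Last habitat: Fernhollow with 70 animals

Round 1: Ashgrove=17 Briarlake=25 Cedarfen=4 Dunmere=9 Fernhollow=3 Greywater=12 → close Briarlake (overflow 16)
  25÷5 = 5 each, +1 to first 0
Round 2: Ashgrove=22 Cedarfen=9 Dunmere=14 Fernhollow=8 Greywater=17 → close Ashgrove (overflow 12)
  22÷4 = 5 each, +1 to first 2
Round 3: Cedarfen=15 Dunmere=20 Fernhollow=13 Greywater=22 → close Greywater (overflow 14)
  22÷3 = 7 each, +1 to first 1
Round 4: Cedarfen=23 Dunmere=27 Fernhollow=20 → close Cedarfen (overflow 16)
  23÷2 = 11 each, +1 to first 1
Round 5: Dunmere=39 Fernhollow=31 → close Dunmere (overflow 26)
  39÷1 = 39 each, +1 to first 0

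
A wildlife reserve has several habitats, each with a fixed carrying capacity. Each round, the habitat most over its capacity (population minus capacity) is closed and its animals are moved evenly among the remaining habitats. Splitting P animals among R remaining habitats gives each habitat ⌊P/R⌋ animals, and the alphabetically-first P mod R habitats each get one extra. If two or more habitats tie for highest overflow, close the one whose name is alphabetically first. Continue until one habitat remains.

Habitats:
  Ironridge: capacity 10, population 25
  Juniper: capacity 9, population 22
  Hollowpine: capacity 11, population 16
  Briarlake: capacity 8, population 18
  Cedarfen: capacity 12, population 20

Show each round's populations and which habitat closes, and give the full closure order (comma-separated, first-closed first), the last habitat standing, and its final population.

Round 1: Briarlake=18 Cedarfen=20 Hollowpine=16 Ironridge=25 Juniper=22 → close Ironridge (overflow 15)
  25÷4 = 6 each, +1 to first 1
Round 2: Briarlake=25 Cedarfen=26 Hollowpine=22 Juniper=28 → close Juniper (overflow 19)
  28÷3 = 9 each, +1 to first 1
Round 3: Briarlake=35 Cedarfen=35 Hollowpine=31 → close Briarlake (overflow 27)
  35÷2 = 17 each, +1 to first 1
Round 4: Cedarfen=53 Hollowpine=48 → close Cedarfen (overflow 41)
  53÷1 = 53 each, +1 to first 0

Closure order: Ironridge, Juniper, Briarlake, Cedarfen
Last habitat: Hollowpine with 101 animals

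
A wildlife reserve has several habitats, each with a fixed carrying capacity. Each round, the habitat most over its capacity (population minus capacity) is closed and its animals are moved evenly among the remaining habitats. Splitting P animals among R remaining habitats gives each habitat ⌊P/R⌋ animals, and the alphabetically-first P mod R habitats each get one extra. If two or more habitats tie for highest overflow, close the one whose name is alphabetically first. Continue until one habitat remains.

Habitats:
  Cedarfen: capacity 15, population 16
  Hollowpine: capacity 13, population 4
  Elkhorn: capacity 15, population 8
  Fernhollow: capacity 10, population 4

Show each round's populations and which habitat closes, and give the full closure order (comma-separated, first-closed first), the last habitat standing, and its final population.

Round 1: Cedarfen=16 Elkhorn=8 Fernhollow=4 Hollowpine=4 → close Cedarfen (overflow 1)
  16÷3 = 5 each, +1 to first 1
Round 2: Elkhorn=14 Fernhollow=9 Hollowpine=9 → close Elkhorn (overflow -1)
  14÷2 = 7 each, +1 to first 0
Round 3: Fernhollow=16 Hollowpine=16 → close Fernhollow (overflow 6)
  16÷1 = 16 each, +1 to first 0

Closure order: Cedarfen, Elkhorn, Fernhollow
Last habitat: Hollowpine with 32 animals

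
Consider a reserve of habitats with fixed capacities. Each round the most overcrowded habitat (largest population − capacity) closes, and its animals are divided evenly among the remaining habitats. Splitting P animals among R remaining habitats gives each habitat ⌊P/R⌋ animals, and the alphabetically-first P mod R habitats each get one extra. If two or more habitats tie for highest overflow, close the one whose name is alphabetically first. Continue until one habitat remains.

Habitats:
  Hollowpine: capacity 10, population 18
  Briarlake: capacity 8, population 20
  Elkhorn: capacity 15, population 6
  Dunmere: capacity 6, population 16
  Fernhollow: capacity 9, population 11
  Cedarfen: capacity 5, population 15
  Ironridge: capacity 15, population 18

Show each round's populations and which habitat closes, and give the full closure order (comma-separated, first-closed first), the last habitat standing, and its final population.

Round 1: Briarlake=20 Cedarfen=15 Dunmere=16 Elkhorn=6 Fernhollow=11 Hollowpine=18 Ironridge=18 → close Briarlake (overflow 12)
  20÷6 = 3 each, +1 to first 2
Round 2: Cedarfen=19 Dunmere=20 Elkhorn=9 Fernhollow=14 Hollowpine=21 Ironridge=21 → close Cedarfen (overflow 14)
  19÷5 = 3 each, +1 to first 4
Round 3: Dunmere=24 Elkhorn=13 Fernhollow=18 Hollowpine=25 Ironridge=24 → close Dunmere (overflow 18)
  24÷4 = 6 each, +1 to first 0
Round 4: Elkhorn=19 Fernhollow=24 Hollowpine=31 Ironridge=30 → close Hollowpine (overflow 21)
  31÷3 = 10 each, +1 to first 1
Round 5: Elkhorn=30 Fernhollow=34 Ironridge=40 → close Fernhollow (overflow 25)
  34÷2 = 17 each, +1 to first 0
Round 6: Elkhorn=47 Ironridge=57 → close Ironridge (overflow 42)
  57÷1 = 57 each, +1 to first 0

Closure order: Briarlake, Cedarfen, Dunmere, Hollowpine, Fernhollow, Ironridge
Last habitat: Elkhorn with 104 animals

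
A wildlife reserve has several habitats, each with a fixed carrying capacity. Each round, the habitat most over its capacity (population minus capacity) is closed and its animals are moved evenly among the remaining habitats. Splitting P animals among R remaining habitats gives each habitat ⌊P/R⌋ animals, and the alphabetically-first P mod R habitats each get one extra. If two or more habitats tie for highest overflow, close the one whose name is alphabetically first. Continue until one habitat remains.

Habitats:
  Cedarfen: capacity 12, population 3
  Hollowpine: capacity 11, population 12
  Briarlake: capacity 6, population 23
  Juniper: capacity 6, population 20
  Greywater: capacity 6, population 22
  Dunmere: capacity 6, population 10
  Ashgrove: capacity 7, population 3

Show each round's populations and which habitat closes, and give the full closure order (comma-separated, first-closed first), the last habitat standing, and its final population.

Round 1: Ashgrove=3 Briarlake=23 Cedarfen=3 Dunmere=10 Greywater=22 Hollowpine=12 Juniper=20 → close Briarlake (overflow 17)
  23÷6 = 3 each, +1 to first 5
Round 2: Ashgrove=7 Cedarfen=7 Dunmere=14 Greywater=26 Hollowpine=16 Juniper=23 → close Greywater (overflow 20)
  26÷5 = 5 each, +1 to first 1
Round 3: Ashgrove=13 Cedarfen=12 Dunmere=19 Hollowpine=21 Juniper=28 → close Juniper (overflow 22)
  28÷4 = 7 each, +1 to first 0
Round 4: Ashgrove=20 Cedarfen=19 Dunmere=26 Hollowpine=28 → close Dunmere (overflow 20)
  26÷3 = 8 each, +1 to first 2
Round 5: Ashgrove=29 Cedarfen=28 Hollowpine=36 → close Hollowpine (overflow 25)
  36÷2 = 18 each, +1 to first 0
Round 6: Ashgrove=47 Cedarfen=46 → close Ashgrove (overflow 40)
  47÷1 = 47 each, +1 to first 0

Closure order: Briarlake, Greywater, Juniper, Dunmere, Hollowpine, Ashgrove
Last habitat: Cedarfen with 93 animals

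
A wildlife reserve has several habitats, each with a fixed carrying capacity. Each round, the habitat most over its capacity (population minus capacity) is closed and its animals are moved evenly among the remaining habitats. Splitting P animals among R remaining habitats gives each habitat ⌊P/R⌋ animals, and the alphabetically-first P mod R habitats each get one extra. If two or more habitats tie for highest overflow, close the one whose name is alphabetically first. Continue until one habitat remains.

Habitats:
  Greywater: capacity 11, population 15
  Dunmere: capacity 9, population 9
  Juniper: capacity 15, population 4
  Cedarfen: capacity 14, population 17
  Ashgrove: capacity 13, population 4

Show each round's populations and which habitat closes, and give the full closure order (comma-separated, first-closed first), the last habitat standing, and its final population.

Closure order: Greywater, Cedarfen, Dunmere, Ashgrove
Last habitat: Juniper with 49 animals

Round 1: Ashgrove=4 Cedarfen=17 Dunmere=9 Greywater=15 Juniper=4 → close Greywater (overflow 4)
  15÷4 = 3 each, +1 to first 3
Round 2: Ashgrove=8 Cedarfen=21 Dunmere=13 Juniper=7 → close Cedarfen (overflow 7)
  21÷3 = 7 each, +1 to first 0
Round 3: Ashgrove=15 Dunmere=20 Juniper=14 → close Dunmere (overflow 11)
  20÷2 = 10 each, +1 to first 0
Round 4: Ashgrove=25 Juniper=24 → close Ashgrove (overflow 12)
  25÷1 = 25 each, +1 to first 0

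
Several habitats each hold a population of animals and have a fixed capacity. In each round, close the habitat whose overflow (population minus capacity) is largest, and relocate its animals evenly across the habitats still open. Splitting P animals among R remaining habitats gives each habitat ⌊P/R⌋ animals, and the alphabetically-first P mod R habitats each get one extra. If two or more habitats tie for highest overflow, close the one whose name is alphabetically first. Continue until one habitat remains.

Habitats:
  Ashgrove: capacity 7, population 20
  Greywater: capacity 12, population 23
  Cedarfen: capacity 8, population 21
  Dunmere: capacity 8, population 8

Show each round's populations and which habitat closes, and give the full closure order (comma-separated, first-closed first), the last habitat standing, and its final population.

Round 1: Ashgrove=20 Cedarfen=21 Dunmere=8 Greywater=23 → close Ashgrove (overflow 13)
  20÷3 = 6 each, +1 to first 2
Round 2: Cedarfen=28 Dunmere=15 Greywater=29 → close Cedarfen (overflow 20)
  28÷2 = 14 each, +1 to first 0
Round 3: Dunmere=29 Greywater=43 → close Greywater (overflow 31)
  43÷1 = 43 each, +1 to first 0

Closure order: Ashgrove, Cedarfen, Greywater
Last habitat: Dunmere with 72 animals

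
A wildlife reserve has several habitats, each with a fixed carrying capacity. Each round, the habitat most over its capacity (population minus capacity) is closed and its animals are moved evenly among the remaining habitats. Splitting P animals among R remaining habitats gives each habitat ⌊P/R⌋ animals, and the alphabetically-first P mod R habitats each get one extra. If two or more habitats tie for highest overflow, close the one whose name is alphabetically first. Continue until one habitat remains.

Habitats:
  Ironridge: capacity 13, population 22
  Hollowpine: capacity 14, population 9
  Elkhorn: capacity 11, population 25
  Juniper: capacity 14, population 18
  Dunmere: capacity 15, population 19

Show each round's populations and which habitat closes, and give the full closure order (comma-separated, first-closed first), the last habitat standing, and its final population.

Round 1: Dunmere=19 Elkhorn=25 Hollowpine=9 Ironridge=22 Juniper=18 → close Elkhorn (overflow 14)
  25÷4 = 6 each, +1 to first 1
Round 2: Dunmere=26 Hollowpine=15 Ironridge=28 Juniper=24 → close Ironridge (overflow 15)
  28÷3 = 9 each, +1 to first 1
Round 3: Dunmere=36 Hollowpine=24 Juniper=33 → close Dunmere (overflow 21)
  36÷2 = 18 each, +1 to first 0
Round 4: Hollowpine=42 Juniper=51 → close Juniper (overflow 37)
  51÷1 = 51 each, +1 to first 0

Closure order: Elkhorn, Ironridge, Dunmere, Juniper
Last habitat: Hollowpine with 93 animals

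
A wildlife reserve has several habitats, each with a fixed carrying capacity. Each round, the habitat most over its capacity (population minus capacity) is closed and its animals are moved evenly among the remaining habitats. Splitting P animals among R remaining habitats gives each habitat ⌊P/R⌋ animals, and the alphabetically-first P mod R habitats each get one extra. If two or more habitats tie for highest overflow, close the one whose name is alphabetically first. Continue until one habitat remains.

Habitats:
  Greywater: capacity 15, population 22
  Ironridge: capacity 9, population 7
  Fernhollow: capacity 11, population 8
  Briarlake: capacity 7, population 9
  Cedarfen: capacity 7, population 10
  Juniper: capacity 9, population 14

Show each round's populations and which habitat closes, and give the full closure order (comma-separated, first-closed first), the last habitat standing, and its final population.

Round 1: Briarlake=9 Cedarfen=10 Fernhollow=8 Greywater=22 Ironridge=7 Juniper=14 → close Greywater (overflow 7)
  22÷5 = 4 each, +1 to first 2
Round 2: Briarlake=14 Cedarfen=15 Fernhollow=12 Ironridge=11 Juniper=18 → close Juniper (overflow 9)
  18÷4 = 4 each, +1 to first 2
Round 3: Briarlake=19 Cedarfen=20 Fernhollow=16 Ironridge=15 → close Cedarfen (overflow 13)
  20÷3 = 6 each, +1 to first 2
Round 4: Briarlake=26 Fernhollow=23 Ironridge=21 → close Briarlake (overflow 19)
  26÷2 = 13 each, +1 to first 0
Round 5: Fernhollow=36 Ironridge=34 → close Fernhollow (overflow 25)
  36÷1 = 36 each, +1 to first 0

Closure order: Greywater, Juniper, Cedarfen, Briarlake, Fernhollow
Last habitat: Ironridge with 70 animals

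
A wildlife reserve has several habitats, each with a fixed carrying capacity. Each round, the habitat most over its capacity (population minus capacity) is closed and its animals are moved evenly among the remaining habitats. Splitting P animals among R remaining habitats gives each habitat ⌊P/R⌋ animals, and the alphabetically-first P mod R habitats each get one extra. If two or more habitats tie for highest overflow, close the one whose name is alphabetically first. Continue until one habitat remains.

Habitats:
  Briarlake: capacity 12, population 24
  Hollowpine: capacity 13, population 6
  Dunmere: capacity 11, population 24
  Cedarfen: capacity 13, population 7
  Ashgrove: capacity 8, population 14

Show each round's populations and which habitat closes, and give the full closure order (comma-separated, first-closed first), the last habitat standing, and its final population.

Round 1: Ashgrove=14 Briarlake=24 Cedarfen=7 Dunmere=24 Hollowpine=6 → close Dunmere (overflow 13)
  24÷4 = 6 each, +1 to first 0
Round 2: Ashgrove=20 Briarlake=30 Cedarfen=13 Hollowpine=12 → close Briarlake (overflow 18)
  30÷3 = 10 each, +1 to first 0
Round 3: Ashgrove=30 Cedarfen=23 Hollowpine=22 → close Ashgrove (overflow 22)
  30÷2 = 15 each, +1 to first 0
Round 4: Cedarfen=38 Hollowpine=37 → close Cedarfen (overflow 25)
  38÷1 = 38 each, +1 to first 0

Closure order: Dunmere, Briarlake, Ashgrove, Cedarfen
Last habitat: Hollowpine with 75 animals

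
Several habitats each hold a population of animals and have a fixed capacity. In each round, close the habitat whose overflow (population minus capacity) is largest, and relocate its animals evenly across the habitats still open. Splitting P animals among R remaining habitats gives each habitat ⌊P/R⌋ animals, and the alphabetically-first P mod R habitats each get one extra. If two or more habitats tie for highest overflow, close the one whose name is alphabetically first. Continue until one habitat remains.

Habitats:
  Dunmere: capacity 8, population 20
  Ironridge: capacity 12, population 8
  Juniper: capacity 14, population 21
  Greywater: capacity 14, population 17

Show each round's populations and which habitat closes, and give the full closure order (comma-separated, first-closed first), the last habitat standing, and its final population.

Closure order: Dunmere, Juniper, Greywater
Last habitat: Ironridge with 66 animals

Round 1: Dunmere=20 Greywater=17 Ironridge=8 Juniper=21 → close Dunmere (overflow 12)
  20÷3 = 6 each, +1 to first 2
Round 2: Greywater=24 Ironridge=15 Juniper=27 → close Juniper (overflow 13)
  27÷2 = 13 each, +1 to first 1
Round 3: Greywater=38 Ironridge=28 → close Greywater (overflow 24)
  38÷1 = 38 each, +1 to first 0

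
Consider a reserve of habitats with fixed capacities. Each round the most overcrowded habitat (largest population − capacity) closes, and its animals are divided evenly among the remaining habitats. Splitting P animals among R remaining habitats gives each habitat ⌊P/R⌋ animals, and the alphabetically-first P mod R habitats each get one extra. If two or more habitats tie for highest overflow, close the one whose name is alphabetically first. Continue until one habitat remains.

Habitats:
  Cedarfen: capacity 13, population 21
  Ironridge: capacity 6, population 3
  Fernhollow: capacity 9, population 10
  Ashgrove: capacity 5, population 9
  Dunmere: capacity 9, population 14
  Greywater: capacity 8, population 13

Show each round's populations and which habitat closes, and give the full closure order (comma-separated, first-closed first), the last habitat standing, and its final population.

Round 1: Ashgrove=9 Cedarfen=21 Dunmere=14 Fernhollow=10 Greywater=13 Ironridge=3 → close Cedarfen (overflow 8)
  21÷5 = 4 each, +1 to first 1
Round 2: Ashgrove=14 Dunmere=18 Fernhollow=14 Greywater=17 Ironridge=7 → close Ashgrove (overflow 9)
  14÷4 = 3 each, +1 to first 2
Round 3: Dunmere=22 Fernhollow=18 Greywater=20 Ironridge=10 → close Dunmere (overflow 13)
  22÷3 = 7 each, +1 to first 1
Round 4: Fernhollow=26 Greywater=27 Ironridge=17 → close Greywater (overflow 19)
  27÷2 = 13 each, +1 to first 1
Round 5: Fernhollow=40 Ironridge=30 → close Fernhollow (overflow 31)
  40÷1 = 40 each, +1 to first 0

Closure order: Cedarfen, Ashgrove, Dunmere, Greywater, Fernhollow
Last habitat: Ironridge with 70 animals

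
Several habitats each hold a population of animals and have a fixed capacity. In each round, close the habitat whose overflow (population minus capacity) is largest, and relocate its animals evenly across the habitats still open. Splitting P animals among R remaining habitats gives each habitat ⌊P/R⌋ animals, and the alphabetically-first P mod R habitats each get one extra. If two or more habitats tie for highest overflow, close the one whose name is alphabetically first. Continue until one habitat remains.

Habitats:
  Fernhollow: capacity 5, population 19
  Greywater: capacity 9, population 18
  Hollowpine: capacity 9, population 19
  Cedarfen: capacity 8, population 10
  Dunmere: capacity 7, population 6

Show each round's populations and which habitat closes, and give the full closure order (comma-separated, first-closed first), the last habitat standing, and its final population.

Round 1: Cedarfen=10 Dunmere=6 Fernhollow=19 Greywater=18 Hollowpine=19 → close Fernhollow (overflow 14)
  19÷4 = 4 each, +1 to first 3
Round 2: Cedarfen=15 Dunmere=11 Greywater=23 Hollowpine=23 → close Greywater (overflow 14)
  23÷3 = 7 each, +1 to first 2
Round 3: Cedarfen=23 Dunmere=19 Hollowpine=30 → close Hollowpine (overflow 21)
  30÷2 = 15 each, +1 to first 0
Round 4: Cedarfen=38 Dunmere=34 → close Cedarfen (overflow 30)
  38÷1 = 38 each, +1 to first 0

Closure order: Fernhollow, Greywater, Hollowpine, Cedarfen
Last habitat: Dunmere with 72 animals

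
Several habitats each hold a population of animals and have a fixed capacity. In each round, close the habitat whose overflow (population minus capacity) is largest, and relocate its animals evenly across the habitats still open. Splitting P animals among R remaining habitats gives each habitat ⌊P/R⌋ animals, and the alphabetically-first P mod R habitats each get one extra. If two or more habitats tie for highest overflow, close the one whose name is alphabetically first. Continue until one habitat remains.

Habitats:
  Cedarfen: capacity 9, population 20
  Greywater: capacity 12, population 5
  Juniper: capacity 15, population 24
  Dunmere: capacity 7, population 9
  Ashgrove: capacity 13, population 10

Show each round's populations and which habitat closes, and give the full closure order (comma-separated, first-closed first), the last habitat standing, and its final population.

Closure order: Cedarfen, Juniper, Dunmere, Ashgrove
Last habitat: Greywater with 68 animals

Round 1: Ashgrove=10 Cedarfen=20 Dunmere=9 Greywater=5 Juniper=24 → close Cedarfen (overflow 11)
  20÷4 = 5 each, +1 to first 0
Round 2: Ashgrove=15 Dunmere=14 Greywater=10 Juniper=29 → close Juniper (overflow 14)
  29÷3 = 9 each, +1 to first 2
Round 3: Ashgrove=25 Dunmere=24 Greywater=19 → close Dunmere (overflow 17)
  24÷2 = 12 each, +1 to first 0
Round 4: Ashgrove=37 Greywater=31 → close Ashgrove (overflow 24)
  37÷1 = 37 each, +1 to first 0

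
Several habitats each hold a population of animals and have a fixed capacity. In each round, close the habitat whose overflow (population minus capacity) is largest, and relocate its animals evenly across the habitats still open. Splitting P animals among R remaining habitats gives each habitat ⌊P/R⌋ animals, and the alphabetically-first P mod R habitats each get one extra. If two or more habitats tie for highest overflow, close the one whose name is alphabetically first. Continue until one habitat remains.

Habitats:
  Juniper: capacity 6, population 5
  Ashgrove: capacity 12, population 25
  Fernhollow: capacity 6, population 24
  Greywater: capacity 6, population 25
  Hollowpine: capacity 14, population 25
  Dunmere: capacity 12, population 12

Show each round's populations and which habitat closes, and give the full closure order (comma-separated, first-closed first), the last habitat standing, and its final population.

Closure order: Greywater, Fernhollow, Ashgrove, Hollowpine, Dunmere
Last habitat: Juniper with 116 animals

Round 1: Ashgrove=25 Dunmere=12 Fernhollow=24 Greywater=25 Hollowpine=25 Juniper=5 → close Greywater (overflow 19)
  25÷5 = 5 each, +1 to first 0
Round 2: Ashgrove=30 Dunmere=17 Fernhollow=29 Hollowpine=30 Juniper=10 → close Fernhollow (overflow 23)
  29÷4 = 7 each, +1 to first 1
Round 3: Ashgrove=38 Dunmere=24 Hollowpine=37 Juniper=17 → close Ashgrove (overflow 26)
  38÷3 = 12 each, +1 to first 2
Round 4: Dunmere=37 Hollowpine=50 Juniper=29 → close Hollowpine (overflow 36)
  50÷2 = 25 each, +1 to first 0
Round 5: Dunmere=62 Juniper=54 → close Dunmere (overflow 50)
  62÷1 = 62 each, +1 to first 0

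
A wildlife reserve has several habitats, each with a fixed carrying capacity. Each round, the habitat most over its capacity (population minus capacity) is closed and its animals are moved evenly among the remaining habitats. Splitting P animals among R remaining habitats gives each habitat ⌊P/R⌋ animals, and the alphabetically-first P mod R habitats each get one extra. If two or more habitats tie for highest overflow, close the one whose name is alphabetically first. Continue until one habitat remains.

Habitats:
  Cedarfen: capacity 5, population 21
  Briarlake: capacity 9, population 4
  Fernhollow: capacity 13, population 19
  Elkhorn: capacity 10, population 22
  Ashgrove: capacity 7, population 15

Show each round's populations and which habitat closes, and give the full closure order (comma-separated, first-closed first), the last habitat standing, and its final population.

Round 1: Ashgrove=15 Briarlake=4 Cedarfen=21 Elkhorn=22 Fernhollow=19 → close Cedarfen (overflow 16)
  21÷4 = 5 each, +1 to first 1
Round 2: Ashgrove=21 Briarlake=9 Elkhorn=27 Fernhollow=24 → close Elkhorn (overflow 17)
  27÷3 = 9 each, +1 to first 0
Round 3: Ashgrove=30 Briarlake=18 Fernhollow=33 → close Ashgrove (overflow 23)
  30÷2 = 15 each, +1 to first 0
Round 4: Briarlake=33 Fernhollow=48 → close Fernhollow (overflow 35)
  48÷1 = 48 each, +1 to first 0

Closure order: Cedarfen, Elkhorn, Ashgrove, Fernhollow
Last habitat: Briarlake with 81 animals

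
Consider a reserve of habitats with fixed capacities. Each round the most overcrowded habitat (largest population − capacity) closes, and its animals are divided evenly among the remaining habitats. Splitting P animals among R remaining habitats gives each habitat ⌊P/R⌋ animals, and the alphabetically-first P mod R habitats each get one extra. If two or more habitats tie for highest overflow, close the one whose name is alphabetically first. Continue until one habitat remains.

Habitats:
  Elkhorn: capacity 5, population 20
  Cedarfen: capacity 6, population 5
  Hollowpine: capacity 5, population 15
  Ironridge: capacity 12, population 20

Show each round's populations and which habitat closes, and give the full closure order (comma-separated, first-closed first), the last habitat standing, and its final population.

Round 1: Cedarfen=5 Elkhorn=20 Hollowpine=15 Ironridge=20 → close Elkhorn (overflow 15)
  20÷3 = 6 each, +1 to first 2
Round 2: Cedarfen=12 Hollowpine=22 Ironridge=26 → close Hollowpine (overflow 17)
  22÷2 = 11 each, +1 to first 0
Round 3: Cedarfen=23 Ironridge=37 → close Ironridge (overflow 25)
  37÷1 = 37 each, +1 to first 0

Closure order: Elkhorn, Hollowpine, Ironridge
Last habitat: Cedarfen with 60 animals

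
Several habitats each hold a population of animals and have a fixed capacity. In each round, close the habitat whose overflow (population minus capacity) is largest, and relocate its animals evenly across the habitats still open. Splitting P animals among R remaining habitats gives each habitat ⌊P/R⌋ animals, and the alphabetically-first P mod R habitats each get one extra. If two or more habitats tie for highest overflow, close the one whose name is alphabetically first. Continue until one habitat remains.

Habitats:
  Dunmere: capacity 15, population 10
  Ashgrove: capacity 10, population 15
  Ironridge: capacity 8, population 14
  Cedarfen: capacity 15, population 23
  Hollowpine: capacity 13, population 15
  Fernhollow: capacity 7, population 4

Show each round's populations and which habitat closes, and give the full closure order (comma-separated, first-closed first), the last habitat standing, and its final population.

Closure order: Cedarfen, Ashgrove, Ironridge, Hollowpine, Fernhollow
Last habitat: Dunmere with 81 animals

Round 1: Ashgrove=15 Cedarfen=23 Dunmere=10 Fernhollow=4 Hollowpine=15 Ironridge=14 → close Cedarfen (overflow 8)
  23÷5 = 4 each, +1 to first 3
Round 2: Ashgrove=20 Dunmere=15 Fernhollow=9 Hollowpine=19 Ironridge=18 → close Ashgrove (overflow 10)
  20÷4 = 5 each, +1 to first 0
Round 3: Dunmere=20 Fernhollow=14 Hollowpine=24 Ironridge=23 → close Ironridge (overflow 15)
  23÷3 = 7 each, +1 to first 2
Round 4: Dunmere=28 Fernhollow=22 Hollowpine=31 → close Hollowpine (overflow 18)
  31÷2 = 15 each, +1 to first 1
Round 5: Dunmere=44 Fernhollow=37 → close Fernhollow (overflow 30)
  37÷1 = 37 each, +1 to first 0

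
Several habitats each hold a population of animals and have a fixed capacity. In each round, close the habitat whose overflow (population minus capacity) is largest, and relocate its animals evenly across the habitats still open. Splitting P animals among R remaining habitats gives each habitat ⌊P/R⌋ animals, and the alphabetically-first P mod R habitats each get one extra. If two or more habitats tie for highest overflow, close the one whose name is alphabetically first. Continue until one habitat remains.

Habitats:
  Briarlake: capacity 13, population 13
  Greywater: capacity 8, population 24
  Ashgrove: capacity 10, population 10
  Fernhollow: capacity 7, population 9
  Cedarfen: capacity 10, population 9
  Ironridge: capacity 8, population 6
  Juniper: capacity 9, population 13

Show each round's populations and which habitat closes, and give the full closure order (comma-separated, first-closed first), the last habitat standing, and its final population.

Round 1: Ashgrove=10 Briarlake=13 Cedarfen=9 Fernhollow=9 Greywater=24 Ironridge=6 Juniper=13 → close Greywater (overflow 16)
  24÷6 = 4 each, +1 to first 0
Round 2: Ashgrove=14 Briarlake=17 Cedarfen=13 Fernhollow=13 Ironridge=10 Juniper=17 → close Juniper (overflow 8)
  17÷5 = 3 each, +1 to first 2
Round 3: Ashgrove=18 Briarlake=21 Cedarfen=16 Fernhollow=16 Ironridge=13 → close Fernhollow (overflow 9)
  16÷4 = 4 each, +1 to first 0
Round 4: Ashgrove=22 Briarlake=25 Cedarfen=20 Ironridge=17 → close Ashgrove (overflow 12)
  22÷3 = 7 each, +1 to first 1
Round 5: Briarlake=33 Cedarfen=27 Ironridge=24 → close Briarlake (overflow 20)
  33÷2 = 16 each, +1 to first 1
Round 6: Cedarfen=44 Ironridge=40 → close Cedarfen (overflow 34)
  44÷1 = 44 each, +1 to first 0

Closure order: Greywater, Juniper, Fernhollow, Ashgrove, Briarlake, Cedarfen
Last habitat: Ironridge with 84 animals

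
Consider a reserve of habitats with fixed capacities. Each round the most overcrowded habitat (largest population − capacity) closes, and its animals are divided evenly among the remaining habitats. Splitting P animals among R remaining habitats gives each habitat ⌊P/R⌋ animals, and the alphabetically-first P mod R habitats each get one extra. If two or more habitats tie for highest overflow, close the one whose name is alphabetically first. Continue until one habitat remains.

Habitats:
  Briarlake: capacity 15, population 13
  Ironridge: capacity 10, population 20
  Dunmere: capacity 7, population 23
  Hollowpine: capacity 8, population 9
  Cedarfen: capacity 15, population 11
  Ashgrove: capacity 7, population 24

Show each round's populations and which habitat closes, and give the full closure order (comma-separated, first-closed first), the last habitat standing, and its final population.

Closure order: Ashgrove, Dunmere, Ironridge, Hollowpine, Briarlake
Last habitat: Cedarfen with 100 animals

Round 1: Ashgrove=24 Briarlake=13 Cedarfen=11 Dunmere=23 Hollowpine=9 Ironridge=20 → close Ashgrove (overflow 17)
  24÷5 = 4 each, +1 to first 4
Round 2: Briarlake=18 Cedarfen=16 Dunmere=28 Hollowpine=14 Ironridge=24 → close Dunmere (overflow 21)
  28÷4 = 7 each, +1 to first 0
Round 3: Briarlake=25 Cedarfen=23 Hollowpine=21 Ironridge=31 → close Ironridge (overflow 21)
  31÷3 = 10 each, +1 to first 1
Round 4: Briarlake=36 Cedarfen=33 Hollowpine=31 → close Hollowpine (overflow 23)
  31÷2 = 15 each, +1 to first 1
Round 5: Briarlake=52 Cedarfen=48 → close Briarlake (overflow 37)
  52÷1 = 52 each, +1 to first 0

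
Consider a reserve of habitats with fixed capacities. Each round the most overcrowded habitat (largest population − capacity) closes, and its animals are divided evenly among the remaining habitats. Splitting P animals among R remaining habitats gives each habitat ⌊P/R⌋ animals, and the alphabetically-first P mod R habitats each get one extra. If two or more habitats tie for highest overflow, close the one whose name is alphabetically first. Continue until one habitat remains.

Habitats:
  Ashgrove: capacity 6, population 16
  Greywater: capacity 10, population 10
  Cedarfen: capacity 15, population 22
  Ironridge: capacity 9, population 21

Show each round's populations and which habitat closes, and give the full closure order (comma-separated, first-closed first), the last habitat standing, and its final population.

Round 1: Ashgrove=16 Cedarfen=22 Greywater=10 Ironridge=21 → close Ironridge (overflow 12)
  21÷3 = 7 each, +1 to first 0
Round 2: Ashgrove=23 Cedarfen=29 Greywater=17 → close Ashgrove (overflow 17)
  23÷2 = 11 each, +1 to first 1
Round 3: Cedarfen=41 Greywater=28 → close Cedarfen (overflow 26)
  41÷1 = 41 each, +1 to first 0

Closure order: Ironridge, Ashgrove, Cedarfen
Last habitat: Greywater with 69 animals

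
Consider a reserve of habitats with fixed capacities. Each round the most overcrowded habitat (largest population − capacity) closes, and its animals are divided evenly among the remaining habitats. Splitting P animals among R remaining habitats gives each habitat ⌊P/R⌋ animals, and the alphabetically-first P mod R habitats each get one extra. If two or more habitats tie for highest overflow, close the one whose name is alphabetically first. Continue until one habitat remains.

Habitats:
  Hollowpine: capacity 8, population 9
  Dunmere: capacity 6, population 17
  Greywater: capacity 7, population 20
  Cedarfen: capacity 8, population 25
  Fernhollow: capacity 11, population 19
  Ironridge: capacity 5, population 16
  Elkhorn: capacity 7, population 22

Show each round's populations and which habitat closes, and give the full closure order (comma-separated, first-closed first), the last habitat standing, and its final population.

Round 1: Cedarfen=25 Dunmere=17 Elkhorn=22 Fernhollow=19 Greywater=20 Hollowpine=9 Ironridge=16 → close Cedarfen (overflow 17)
  25÷6 = 4 each, +1 to first 1
Round 2: Dunmere=22 Elkhorn=26 Fernhollow=23 Greywater=24 Hollowpine=13 Ironridge=20 → close Elkhorn (overflow 19)
  26÷5 = 5 each, +1 to first 1
Round 3: Dunmere=28 Fernhollow=28 Greywater=29 Hollowpine=18 Ironridge=25 → close Dunmere (overflow 22)
  28÷4 = 7 each, +1 to first 0
Round 4: Fernhollow=35 Greywater=36 Hollowpine=25 Ironridge=32 → close Greywater (overflow 29)
  36÷3 = 12 each, +1 to first 0
Round 5: Fernhollow=47 Hollowpine=37 Ironridge=44 → close Ironridge (overflow 39)
  44÷2 = 22 each, +1 to first 0
Round 6: Fernhollow=69 Hollowpine=59 → close Fernhollow (overflow 58)
  69÷1 = 69 each, +1 to first 0

Closure order: Cedarfen, Elkhorn, Dunmere, Greywater, Ironridge, Fernhollow
Last habitat: Hollowpine with 128 animals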